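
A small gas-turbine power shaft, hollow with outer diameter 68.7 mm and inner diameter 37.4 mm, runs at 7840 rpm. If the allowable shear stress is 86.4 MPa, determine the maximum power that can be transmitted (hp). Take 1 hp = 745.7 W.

5520 hp

J = π(d_o⁴ − d_i⁴)/32 = π(0.0687⁴ − 0.0374⁴)/32 = 1.995×10^-6 m⁴.
T_max = τ_allow·J/r = 8.64×10^7 × 1.995×10^-6 / 0.0343 = 5018 N·m.
ω = 2π·7840/60 = 821.0 rad/s, so P_max = T_max·ω = 4.119×10^6 W.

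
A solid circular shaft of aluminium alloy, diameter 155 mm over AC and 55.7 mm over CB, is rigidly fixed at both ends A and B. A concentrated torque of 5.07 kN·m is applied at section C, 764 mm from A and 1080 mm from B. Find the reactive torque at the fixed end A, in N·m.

5010 N·m

Compatibility: T_A·a/J_AC = T_B·b/J_CB with T_A + T_B = T₀.
J_AC = 5.67×10^-5 m⁴, J_CB = 9.45×10^-7 m⁴, so T_A = T₀·(J_AC/a)/((J_AC/a)+(J_CB/b)) = 5011 N·m, T_B = 59.11 N·m.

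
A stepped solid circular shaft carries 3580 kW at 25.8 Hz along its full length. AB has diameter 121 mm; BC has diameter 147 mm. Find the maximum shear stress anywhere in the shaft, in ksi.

ω = 2π·25.8 = 162.1 rad/s, so T = P/ω = 3580×10³ / 162.1 = 22080 N·m.
Under the same torque, τ_max = 16T/(πd³) is largest where d is smallest — segment AB (d = 121 mm).
τ_max = 16·22080/(π·(0.121)³) = 6.349×10^7 Pa.

9.21 ksi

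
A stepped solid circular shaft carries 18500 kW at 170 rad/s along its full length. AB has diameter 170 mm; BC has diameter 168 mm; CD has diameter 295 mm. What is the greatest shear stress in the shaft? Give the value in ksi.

17.0 ksi

ω = 170 rad/s, so T = P/ω = 18500×10³ / 170.0 = 108800 N·m.
Under the same torque, τ_max = 16T/(πd³) is largest where d is smallest — segment BC (d = 168 mm).
τ_max = 16·108800/(π·(0.168)³) = 1.169×10^8 Pa.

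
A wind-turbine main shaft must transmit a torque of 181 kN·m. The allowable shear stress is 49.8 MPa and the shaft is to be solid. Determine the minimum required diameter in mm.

265 mm

For a solid shaft τ_max = 16T/(πd³), so d = (16T/(π τ_allow))^(1/3) = (16·181000/(π·4.98×10^7))^(1/3) = 0.2645 m.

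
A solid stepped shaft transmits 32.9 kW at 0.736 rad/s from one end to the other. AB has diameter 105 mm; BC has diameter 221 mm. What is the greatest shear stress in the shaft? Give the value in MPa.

197 MPa

ω = 0.736 rad/s, so T = P/ω = 32.9×10³ / 0.7360 = 44700 N·m.
Under the same torque, τ_max = 16T/(πd³) is largest where d is smallest — segment AB (d = 105 mm).
τ_max = 16·44700/(π·(0.105)³) = 1.967×10^8 Pa.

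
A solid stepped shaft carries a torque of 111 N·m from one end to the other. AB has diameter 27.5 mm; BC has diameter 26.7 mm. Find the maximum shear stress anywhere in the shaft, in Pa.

Under the same torque, τ_max = 16T/(πd³) is largest where d is smallest — segment BC (d = 26.7 mm).
τ_max = 16·111.0/(π·(0.0267)³) = 2.970×10^7 Pa.

2.97e7 Pa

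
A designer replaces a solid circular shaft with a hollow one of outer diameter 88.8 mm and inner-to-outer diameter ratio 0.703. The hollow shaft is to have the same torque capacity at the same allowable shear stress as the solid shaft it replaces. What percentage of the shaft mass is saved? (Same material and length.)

39.0 %

Equal τ_max and T ⇒ the solid shaft needs d_s³ = d_o³(1−k⁴), so d_s = 88.8·(1−0.703⁴)^(1/3) = 80.89 mm.
Area ratio A_h/A_s = d_o²(1−k²)/d_s² = (1−k²)/(1−k⁴)^(2/3) = 0.6096.
Mass saving = 1 − 0.6096 = 39.0 %.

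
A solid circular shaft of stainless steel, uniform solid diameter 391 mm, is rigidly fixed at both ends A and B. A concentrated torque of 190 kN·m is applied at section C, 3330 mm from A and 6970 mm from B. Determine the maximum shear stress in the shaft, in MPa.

11.0 MPa

With uniform GJ and both ends fixed, compatibility θ_AC = θ_CB gives T_A·a = T_B·b, together with T_A + T_B = T₀.
T_A = T₀·b/(a+b) = 190000·6970/10300 = 128600 N·m; T_B = 61430 N·m.
τ in each portion: τ_AC = 1.10×10^7 Pa, τ_CB = 5.23×10^6 Pa; maximum is in AC.
τ_max = T_AC·r/J = 128600·0.196/2.29×10^-3 = 1.095×10^7 Pa.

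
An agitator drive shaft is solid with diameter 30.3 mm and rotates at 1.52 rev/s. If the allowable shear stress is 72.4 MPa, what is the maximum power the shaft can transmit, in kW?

3.78 kW

J = πd⁴/32 = π(0.0303)⁴/32 = 8.275×10^-8 m⁴.
T_max = τ_allow·J/r = 7.24×10^7 × 8.275×10^-8 / 0.0152 = 395.5 N·m.
ω = 2π·1.52 = 9.550 rad/s, so P_max = T_max·ω = 3777 W.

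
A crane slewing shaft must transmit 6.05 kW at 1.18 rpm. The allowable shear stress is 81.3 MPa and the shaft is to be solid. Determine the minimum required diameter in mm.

145 mm

ω = 2π·1.18/60 = 0.1236 rad/s, so T = P/ω = 6.05×10³ / 0.1236 = 48960 N·m.
For a solid shaft τ_max = 16T/(πd³), so d = (16T/(π τ_allow))^(1/3) = (16·48960/(π·8.13×10^7))^(1/3) = 0.1453 m.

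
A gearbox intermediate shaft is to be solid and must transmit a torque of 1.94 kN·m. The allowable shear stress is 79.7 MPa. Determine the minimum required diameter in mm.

49.9 mm

For a solid shaft τ_max = 16T/(πd³), so d = (16T/(π τ_allow))^(1/3) = (16·1940/(π·7.97×10^7))^(1/3) = 0.04986 m.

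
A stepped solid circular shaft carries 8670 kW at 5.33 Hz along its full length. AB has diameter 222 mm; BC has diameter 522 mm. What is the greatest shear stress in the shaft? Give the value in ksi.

17.5 ksi

ω = 2π·5.33 = 33.49 rad/s, so T = P/ω = 8670×10³ / 33.49 = 258900 N·m.
Under the same torque, τ_max = 16T/(πd³) is largest where d is smallest — segment AB (d = 222 mm).
τ_max = 16·258900/(π·(0.222)³) = 1.205×10^8 Pa.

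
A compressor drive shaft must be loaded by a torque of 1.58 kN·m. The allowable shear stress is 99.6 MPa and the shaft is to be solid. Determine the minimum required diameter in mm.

43.2 mm

For a solid shaft τ_max = 16T/(πd³), so d = (16T/(π τ_allow))^(1/3) = (16·1580/(π·9.96×10^7))^(1/3) = 0.04323 m.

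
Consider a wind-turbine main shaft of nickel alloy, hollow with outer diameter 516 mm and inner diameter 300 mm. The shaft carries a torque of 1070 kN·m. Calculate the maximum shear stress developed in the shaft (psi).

J = π(d_o⁴ − d_i⁴)/32 = π(0.516⁴ − 0.300⁴)/32 = 6.165×10^-3 m⁴.
τ_max = T·r/J = 1.070e6 × 0.258 / 6.165×10^-3 = 4.478×10^7 Pa.

6490 psi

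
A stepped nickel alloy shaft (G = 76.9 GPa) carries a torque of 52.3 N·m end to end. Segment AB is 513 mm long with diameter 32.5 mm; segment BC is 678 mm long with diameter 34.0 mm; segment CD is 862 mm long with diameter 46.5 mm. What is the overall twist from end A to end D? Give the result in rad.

J_AB = π(0.0325)⁴/32 = 1.10×10^-7 m⁴; J_BC = π(0.0340)⁴/32 = 1.31×10^-7 m⁴; J_CD = π(0.0465)⁴/32 = 4.59×10^-7 m⁴.
θ = (T/G)·Σ L_i/J_i = (52.30/76.9×10⁹)·(0.513/1.10×10^-7 + 0.678/1.31×10^-7 + 0.862/4.59×10^-7) = 7.977×10^-3 rad.

0.00798 rad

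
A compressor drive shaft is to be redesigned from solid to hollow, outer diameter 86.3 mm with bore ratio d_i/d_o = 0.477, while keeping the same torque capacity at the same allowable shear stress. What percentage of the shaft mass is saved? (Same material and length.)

20.0 %

Equal τ_max and T ⇒ the solid shaft needs d_s³ = d_o³(1−k⁴), so d_s = 86.3·(1−0.477⁴)^(1/3) = 84.78 mm.
Area ratio A_h/A_s = d_o²(1−k²)/d_s² = (1−k²)/(1−k⁴)^(2/3) = 0.8003.
Mass saving = 1 − 0.8003 = 20.0 %.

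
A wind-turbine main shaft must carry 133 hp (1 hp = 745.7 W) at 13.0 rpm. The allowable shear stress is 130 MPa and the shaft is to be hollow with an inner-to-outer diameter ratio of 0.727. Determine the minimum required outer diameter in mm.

158 mm

ω = 2π·13.0/60 = 1.361 rad/s, so T = P/ω = 133×745.7 / 1.361 = 72850 N·m.
For a hollow shaft with d_i/d_o = 0.727: τ_max = 16T/(π d_o³ (1−k⁴)), so d_o = [16T/(π τ_allow (1−k⁴))]^(1/3) = [16·72850/(π·1.30×10^8·0.7207)]^(1/3) = 0.1582 m.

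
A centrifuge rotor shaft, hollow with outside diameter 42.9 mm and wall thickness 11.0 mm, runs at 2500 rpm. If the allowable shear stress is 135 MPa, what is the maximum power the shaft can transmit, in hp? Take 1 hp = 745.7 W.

693 hp

J = π(d_o⁴ − d_i⁴)/32 = π(0.0429⁴ − 0.0209⁴)/32 = 3.138×10^-7 m⁴.
T_max = τ_allow·J/r = 1.35×10^8 × 3.138×10^-7 / 0.0215 = 1975 N·m.
ω = 2π·2500/60 = 261.8 rad/s, so P_max = T_max·ω = 5.170×10^5 W.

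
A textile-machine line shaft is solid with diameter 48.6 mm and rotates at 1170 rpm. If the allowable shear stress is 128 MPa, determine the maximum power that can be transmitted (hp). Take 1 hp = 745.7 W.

J = πd⁴/32 = π(0.0486)⁴/32 = 5.477×10^-7 m⁴.
T_max = τ_allow·J/r = 1.28×10^8 × 5.477×10^-7 / 0.0243 = 2885 N·m.
ω = 2π·1170/60 = 122.5 rad/s, so P_max = T_max·ω = 3.535×10^5 W.

474 hp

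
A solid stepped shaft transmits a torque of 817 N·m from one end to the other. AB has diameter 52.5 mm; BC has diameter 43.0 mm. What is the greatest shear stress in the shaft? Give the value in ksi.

Under the same torque, τ_max = 16T/(πd³) is largest where d is smallest — segment BC (d = 43.0 mm).
τ_max = 16·817.0/(π·(0.0430)³) = 5.233×10^7 Pa.

7.59 ksi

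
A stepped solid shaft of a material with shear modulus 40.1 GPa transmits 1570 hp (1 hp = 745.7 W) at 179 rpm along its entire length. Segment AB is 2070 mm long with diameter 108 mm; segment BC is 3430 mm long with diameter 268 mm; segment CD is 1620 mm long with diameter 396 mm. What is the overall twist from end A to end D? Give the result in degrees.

14.5°

ω = 2π·179/60 = 18.74 rad/s, so T = P/ω = 1570×745.7 / 18.74 = 62460 N·m.
J_AB = π(0.108)⁴/32 = 1.34×10^-5 m⁴; J_BC = π(0.268)⁴/32 = 5.06×10^-4 m⁴; J_CD = π(0.396)⁴/32 = 2.41×10^-3 m⁴.
θ = (T/G)·Σ L_i/J_i = (62460/40.1×10⁹)·(2.07/1.34×10^-5 + 3.43/5.06×10^-4 + 1.62/2.41×10^-3) = 0.2530 rad.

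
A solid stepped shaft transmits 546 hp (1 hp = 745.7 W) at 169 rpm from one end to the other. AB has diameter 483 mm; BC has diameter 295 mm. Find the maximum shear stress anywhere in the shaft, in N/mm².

4.56 N/mm²

ω = 2π·169/60 = 17.70 rad/s, so T = P/ω = 546×745.7 / 17.70 = 23010 N·m.
Under the same torque, τ_max = 16T/(πd³) is largest where d is smallest — segment BC (d = 295 mm).
τ_max = 16·23010/(π·(0.295)³) = 4.564×10^6 Pa.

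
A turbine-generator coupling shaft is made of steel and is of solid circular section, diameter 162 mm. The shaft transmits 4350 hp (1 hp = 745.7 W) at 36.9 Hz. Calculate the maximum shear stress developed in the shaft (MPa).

16.8 MPa

ω = 2π·36.9 = 231.8 rad/s, so T = P/ω = 4350×745.7 / 231.8 = 13990 N·m.
J = πd⁴/32 = π(0.162)⁴/32 = 6.762×10^-5 m⁴.
τ_max = T·r/J = 13990 × 0.0810 / 6.762×10^-5 = 1.676×10^7 Pa.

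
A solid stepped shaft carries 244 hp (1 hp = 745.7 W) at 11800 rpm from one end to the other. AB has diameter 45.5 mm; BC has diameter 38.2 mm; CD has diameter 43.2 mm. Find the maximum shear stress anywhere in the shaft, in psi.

ω = 2π·11800/60 = 1236 rad/s, so T = P/ω = 244×745.7 / 1236 = 147.2 N·m.
Under the same torque, τ_max = 16T/(πd³) is largest where d is smallest — segment BC (d = 38.2 mm).
τ_max = 16·147.2/(π·(0.0382)³) = 1.345×10^7 Pa.

1950 psi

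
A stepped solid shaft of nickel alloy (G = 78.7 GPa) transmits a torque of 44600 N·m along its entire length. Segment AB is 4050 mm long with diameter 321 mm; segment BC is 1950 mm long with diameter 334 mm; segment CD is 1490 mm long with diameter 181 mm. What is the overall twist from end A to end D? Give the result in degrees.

0.637°

J_AB = π(0.321)⁴/32 = 1.04×10^-3 m⁴; J_BC = π(0.334)⁴/32 = 1.22×10^-3 m⁴; J_CD = π(0.181)⁴/32 = 1.05×10^-4 m⁴.
θ = (T/G)·Σ L_i/J_i = (44600/78.7×10⁹)·(4.05/1.04×10^-3 + 1.95/1.22×10^-3 + 1.49/1.05×10^-4) = 0.01112 rad.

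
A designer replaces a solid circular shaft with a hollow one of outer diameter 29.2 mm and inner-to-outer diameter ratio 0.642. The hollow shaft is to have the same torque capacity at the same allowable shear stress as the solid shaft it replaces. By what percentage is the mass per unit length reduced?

33.4 %

Equal τ_max and T ⇒ the solid shaft needs d_s³ = d_o³(1−k⁴), so d_s = 29.2·(1−0.642⁴)^(1/3) = 27.44 mm.
Area ratio A_h/A_s = d_o²(1−k²)/d_s² = (1−k²)/(1−k⁴)^(2/3) = 0.6655.
Mass saving = 1 − 0.6655 = 33.4 %.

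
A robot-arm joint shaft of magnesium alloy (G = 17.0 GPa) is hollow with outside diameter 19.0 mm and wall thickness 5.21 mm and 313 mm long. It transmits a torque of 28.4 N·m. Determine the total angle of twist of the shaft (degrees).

2.44°

J = π(d_o⁴ − d_i⁴)/32 = π(0.0190⁴ − 0.00858⁴)/32 = 1.226×10^-8 m⁴.
θ = T·L/(G·J) = 28.40 × 0.313 / (17.0×10⁹ × 1.226×10^-8) = 0.04264 rad.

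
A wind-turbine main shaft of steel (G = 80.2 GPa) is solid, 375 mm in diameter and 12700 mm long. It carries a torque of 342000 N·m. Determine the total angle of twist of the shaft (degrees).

1.60°

J = πd⁴/32 = π(0.375)⁴/32 = 1.941×10^-3 m⁴.
θ = T·L/(G·J) = 342000 × 12.7 / (80.2×10⁹ × 1.941×10^-3) = 0.02790 rad.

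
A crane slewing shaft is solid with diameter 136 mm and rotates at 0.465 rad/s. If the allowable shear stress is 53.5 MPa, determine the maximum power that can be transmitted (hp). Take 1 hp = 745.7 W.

J = πd⁴/32 = π(0.136)⁴/32 = 3.359×10^-5 m⁴.
T_max = τ_allow·J/r = 5.35×10^7 × 3.359×10^-5 / 0.0680 = 26420 N·m.
ω = 0.465 rad/s, so P_max = T_max·ω = 1.229×10^4 W.

16.5 hp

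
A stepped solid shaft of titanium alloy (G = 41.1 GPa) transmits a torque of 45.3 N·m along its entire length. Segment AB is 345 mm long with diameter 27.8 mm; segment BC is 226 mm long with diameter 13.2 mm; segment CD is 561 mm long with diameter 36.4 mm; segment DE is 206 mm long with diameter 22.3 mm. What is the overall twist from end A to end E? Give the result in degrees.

J_AB = π(0.0278)⁴/32 = 5.86×10^-8 m⁴; J_BC = π(0.0132)⁴/32 = 2.98×10^-9 m⁴; J_CD = π(0.0364)⁴/32 = 1.72×10^-7 m⁴; J_DE = π(0.0223)⁴/32 = 2.43×10^-8 m⁴.
θ = (T/G)·Σ L_i/J_i = (45.30/41.1×10⁹)·(0.345/5.86×10^-8 + 0.226/2.98×10^-9 + 0.561/1.72×10^-7 + 0.206/2.43×10^-8) = 0.1030 rad.

5.90°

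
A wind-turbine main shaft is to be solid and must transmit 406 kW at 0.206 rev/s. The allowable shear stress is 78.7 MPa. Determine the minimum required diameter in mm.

ω = 2π·0.206 = 1.294 rad/s, so T = P/ω = 406×10³ / 1.294 = 313700 N·m.
For a solid shaft τ_max = 16T/(πd³), so d = (16T/(π τ_allow))^(1/3) = (16·313700/(π·7.87×10^7))^(1/3) = 0.2728 m.

273 mm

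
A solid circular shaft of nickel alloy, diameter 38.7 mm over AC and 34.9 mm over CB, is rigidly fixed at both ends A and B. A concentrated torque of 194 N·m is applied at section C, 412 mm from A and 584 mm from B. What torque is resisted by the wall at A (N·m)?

Compatibility: T_A·a/J_AC = T_B·b/J_CB with T_A + T_B = T₀.
J_AC = 2.20×10^-7 m⁴, J_CB = 1.46×10^-7 m⁴, so T_A = T₀·(J_AC/a)/((J_AC/a)+(J_CB/b)) = 132.3 N·m, T_B = 61.72 N·m.

132 N·m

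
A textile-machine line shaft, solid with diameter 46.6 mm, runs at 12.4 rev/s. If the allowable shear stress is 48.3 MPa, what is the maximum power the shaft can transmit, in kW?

74.8 kW

J = πd⁴/32 = π(0.0466)⁴/32 = 4.630×10^-7 m⁴.
T_max = τ_allow·J/r = 4.83×10^7 × 4.630×10^-7 / 0.0233 = 959.7 N·m.
ω = 2π·12.4 = 77.91 rad/s, so P_max = T_max·ω = 7.477×10^4 W.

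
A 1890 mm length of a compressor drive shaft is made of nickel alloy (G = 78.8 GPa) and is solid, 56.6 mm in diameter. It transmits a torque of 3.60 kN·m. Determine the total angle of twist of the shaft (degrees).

J = πd⁴/32 = π(0.0566)⁴/32 = 1.008×10^-6 m⁴.
θ = T·L/(G·J) = 3600 × 1.89 / (78.8×10⁹ × 1.008×10^-6) = 0.08570 rad.

4.91°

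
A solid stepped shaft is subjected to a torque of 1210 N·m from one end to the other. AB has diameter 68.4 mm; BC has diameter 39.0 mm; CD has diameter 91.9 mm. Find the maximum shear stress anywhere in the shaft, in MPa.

Under the same torque, τ_max = 16T/(πd³) is largest where d is smallest — segment BC (d = 39.0 mm).
τ_max = 16·1210/(π·(0.0390)³) = 1.039×10^8 Pa.

104 MPa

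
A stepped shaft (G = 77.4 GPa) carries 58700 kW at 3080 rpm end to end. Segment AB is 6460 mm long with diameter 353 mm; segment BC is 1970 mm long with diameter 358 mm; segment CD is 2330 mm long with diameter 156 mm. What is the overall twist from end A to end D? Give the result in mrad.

107 mrad

ω = 2π·3080/60 = 322.5 rad/s, so T = P/ω = 58700×10³ / 322.5 = 182000 N·m.
J_AB = π(0.353)⁴/32 = 1.52×10^-3 m⁴; J_BC = π(0.358)⁴/32 = 1.61×10^-3 m⁴; J_CD = π(0.156)⁴/32 = 5.81×10^-5 m⁴.
θ = (T/G)·Σ L_i/J_i = (182000/77.4×10⁹)·(6.46/1.52×10^-3 + 1.97/1.61×10^-3 + 2.33/5.81×10^-5) = 0.1071 rad.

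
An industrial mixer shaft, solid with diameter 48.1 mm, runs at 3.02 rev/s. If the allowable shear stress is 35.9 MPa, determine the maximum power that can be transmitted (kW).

14.9 kW

J = πd⁴/32 = π(0.0481)⁴/32 = 5.255×10^-7 m⁴.
T_max = τ_allow·J/r = 3.59×10^7 × 5.255×10^-7 / 0.0241 = 784.4 N·m.
ω = 2π·3.02 = 18.98 rad/s, so P_max = T_max·ω = 1.488×10^4 W.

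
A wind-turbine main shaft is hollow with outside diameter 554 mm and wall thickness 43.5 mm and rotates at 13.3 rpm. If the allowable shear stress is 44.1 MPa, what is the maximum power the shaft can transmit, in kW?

J = π(d_o⁴ − d_i⁴)/32 = π(0.554⁴ − 0.467⁴)/32 = 4.578×10^-3 m⁴.
T_max = τ_allow·J/r = 4.41×10^7 × 4.578×10^-3 / 0.277 = 728900 N·m.
ω = 2π·13.3/60 = 1.393 rad/s, so P_max = T_max·ω = 1.015×10^6 W.

1020 kW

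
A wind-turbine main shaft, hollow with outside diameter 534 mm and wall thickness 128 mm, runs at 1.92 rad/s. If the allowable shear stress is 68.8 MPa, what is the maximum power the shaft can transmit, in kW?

3660 kW

J = π(d_o⁴ − d_i⁴)/32 = π(0.534⁴ − 0.278⁴)/32 = 7.397×10^-3 m⁴.
T_max = τ_allow·J/r = 6.88×10^7 × 7.397×10^-3 / 0.267 = 1.906e6 N·m.
ω = 1.92 rad/s, so P_max = T_max·ω = 3.659×10^6 W.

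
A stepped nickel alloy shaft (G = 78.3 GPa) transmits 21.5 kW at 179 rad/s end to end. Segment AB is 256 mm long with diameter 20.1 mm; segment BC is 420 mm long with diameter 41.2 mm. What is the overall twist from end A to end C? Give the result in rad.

0.0268 rad

ω = 179 rad/s, so T = P/ω = 21.5×10³ / 179.0 = 120.1 N·m.
J_AB = π(0.0201)⁴/32 = 1.60×10^-8 m⁴; J_BC = π(0.0412)⁴/32 = 2.83×10^-7 m⁴.
θ = (T/G)·Σ L_i/J_i = (120.1/78.3×10⁹)·(0.256/1.60×10^-8 + 0.420/2.83×10^-7) = 0.02678 rad.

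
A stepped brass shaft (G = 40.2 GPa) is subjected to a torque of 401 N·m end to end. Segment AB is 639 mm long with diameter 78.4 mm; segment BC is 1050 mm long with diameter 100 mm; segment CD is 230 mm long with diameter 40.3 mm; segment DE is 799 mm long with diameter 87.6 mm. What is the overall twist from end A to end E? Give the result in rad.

0.0130 rad

J_AB = π(0.0784)⁴/32 = 3.71×10^-6 m⁴; J_BC = π(0.100)⁴/32 = 9.82×10^-6 m⁴; J_CD = π(0.0403)⁴/32 = 2.59×10^-7 m⁴; J_DE = π(0.0876)⁴/32 = 5.78×10^-6 m⁴.
θ = (T/G)·Σ L_i/J_i = (401.0/40.2×10⁹)·(0.639/3.71×10^-6 + 1.05/9.82×10^-6 + 0.230/2.59×10^-7 + 0.799/5.78×10^-6) = 0.01302 rad.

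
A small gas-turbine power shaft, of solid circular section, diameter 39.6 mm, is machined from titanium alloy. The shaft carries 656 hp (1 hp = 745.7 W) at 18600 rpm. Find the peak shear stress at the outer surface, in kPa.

ω = 2π·18600/60 = 1948 rad/s, so T = P/ω = 656×745.7 / 1948 = 251.1 N·m.
J = πd⁴/32 = π(0.0396)⁴/32 = 2.414×10^-7 m⁴.
τ_max = T·r/J = 251.1 × 0.0198 / 2.414×10^-7 = 2.060×10^7 Pa.

20600 kPa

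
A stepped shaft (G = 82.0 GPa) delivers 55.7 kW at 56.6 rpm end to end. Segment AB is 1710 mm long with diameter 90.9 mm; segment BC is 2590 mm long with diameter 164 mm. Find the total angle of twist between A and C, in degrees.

1.91°

ω = 2π·56.6/60 = 5.927 rad/s, so T = P/ω = 55.7×10³ / 5.927 = 9397 N·m.
J_AB = π(0.0909)⁴/32 = 6.70×10^-6 m⁴; J_BC = π(0.164)⁴/32 = 7.10×10^-5 m⁴.
θ = (T/G)·Σ L_i/J_i = (9397/82.0×10⁹)·(1.71/6.70×10^-6 + 2.59/7.10×10^-5) = 0.03342 rad.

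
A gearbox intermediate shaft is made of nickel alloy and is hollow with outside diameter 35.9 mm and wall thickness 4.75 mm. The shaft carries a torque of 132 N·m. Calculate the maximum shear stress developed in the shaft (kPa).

J = π(d_o⁴ − d_i⁴)/32 = π(0.0359⁴ − 0.0264⁴)/32 = 1.154×10^-7 m⁴.
τ_max = T·r/J = 132.0 × 0.0180 / 1.154×10^-7 = 2.054×10^7 Pa.

20500 kPa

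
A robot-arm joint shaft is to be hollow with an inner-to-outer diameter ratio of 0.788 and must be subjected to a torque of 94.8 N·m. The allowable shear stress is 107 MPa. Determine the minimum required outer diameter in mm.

19.4 mm

For a hollow shaft with d_i/d_o = 0.788: τ_max = 16T/(π d_o³ (1−k⁴)), so d_o = [16T/(π τ_allow (1−k⁴))]^(1/3) = [16·94.80/(π·1.07×10^8·0.6144)]^(1/3) = 0.01944 m.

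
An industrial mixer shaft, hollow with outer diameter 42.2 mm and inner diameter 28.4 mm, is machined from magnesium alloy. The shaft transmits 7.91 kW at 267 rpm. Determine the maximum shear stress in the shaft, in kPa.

ω = 2π·267/60 = 27.96 rad/s, so T = P/ω = 7.91×10³ / 27.96 = 282.9 N·m.
J = π(d_o⁴ − d_i⁴)/32 = π(0.0422⁴ − 0.0284⁴)/32 = 2.475×10^-7 m⁴.
τ_max = T·r/J = 282.9 × 0.0211 / 2.475×10^-7 = 2.412×10^7 Pa.

24100 kPa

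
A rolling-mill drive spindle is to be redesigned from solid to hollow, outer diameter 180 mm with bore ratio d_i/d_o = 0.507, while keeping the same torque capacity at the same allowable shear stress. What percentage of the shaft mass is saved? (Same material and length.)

Equal τ_max and T ⇒ the solid shaft needs d_s³ = d_o³(1−k⁴), so d_s = 180·(1−0.507⁴)^(1/3) = 175.9 mm.
Area ratio A_h/A_s = d_o²(1−k²)/d_s² = (1−k²)/(1−k⁴)^(2/3) = 0.7776.
Mass saving = 1 − 0.7776 = 22.2 %.

22.2 %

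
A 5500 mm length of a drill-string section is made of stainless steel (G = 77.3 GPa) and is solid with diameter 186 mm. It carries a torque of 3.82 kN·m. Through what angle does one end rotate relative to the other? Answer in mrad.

J = πd⁴/32 = π(0.186)⁴/32 = 1.175×10^-4 m⁴.
θ = T·L/(G·J) = 3820 × 5.50 / (77.3×10⁹ × 1.175×10^-4) = 2.313×10^-3 rad.

2.31 mrad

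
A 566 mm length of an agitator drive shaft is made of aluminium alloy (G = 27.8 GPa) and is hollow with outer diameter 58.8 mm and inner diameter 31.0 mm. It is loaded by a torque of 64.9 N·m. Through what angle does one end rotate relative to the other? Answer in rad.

J = π(d_o⁴ − d_i⁴)/32 = π(0.0588⁴ − 0.0310⁴)/32 = 1.083×10^-6 m⁴.
θ = T·L/(G·J) = 64.90 × 0.566 / (27.8×10⁹ × 1.083×10^-6) = 1.220×10^-3 rad.

0.00122 rad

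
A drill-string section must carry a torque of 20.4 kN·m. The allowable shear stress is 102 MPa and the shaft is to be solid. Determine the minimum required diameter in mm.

101 mm

For a solid shaft τ_max = 16T/(πd³), so d = (16T/(π τ_allow))^(1/3) = (16·20400/(π·1.02×10^8))^(1/3) = 0.1006 m.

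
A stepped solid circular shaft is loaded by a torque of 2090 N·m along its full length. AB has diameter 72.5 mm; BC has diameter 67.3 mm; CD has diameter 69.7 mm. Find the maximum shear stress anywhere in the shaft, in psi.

Under the same torque, τ_max = 16T/(πd³) is largest where d is smallest — segment BC (d = 67.3 mm).
τ_max = 16·2090/(π·(0.0673)³) = 3.492×10^7 Pa.

5060 psi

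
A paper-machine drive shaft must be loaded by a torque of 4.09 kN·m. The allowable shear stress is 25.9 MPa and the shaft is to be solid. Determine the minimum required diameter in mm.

For a solid shaft τ_max = 16T/(πd³), so d = (16T/(π τ_allow))^(1/3) = (16·4090/(π·2.59×10^7))^(1/3) = 0.09300 m.

93.0 mm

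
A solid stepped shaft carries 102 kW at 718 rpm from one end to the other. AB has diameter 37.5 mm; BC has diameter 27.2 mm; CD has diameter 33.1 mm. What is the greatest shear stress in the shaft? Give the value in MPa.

ω = 2π·718/60 = 75.19 rad/s, so T = P/ω = 102×10³ / 75.19 = 1357 N·m.
Under the same torque, τ_max = 16T/(πd³) is largest where d is smallest — segment BC (d = 27.2 mm).
τ_max = 16·1357/(π·(0.0272)³) = 3.433×10^8 Pa.

343 MPa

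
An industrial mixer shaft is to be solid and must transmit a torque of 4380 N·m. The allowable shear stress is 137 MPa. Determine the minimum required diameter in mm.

For a solid shaft τ_max = 16T/(πd³), so d = (16T/(π τ_allow))^(1/3) = (16·4380/(π·1.37×10^8))^(1/3) = 0.05461 m.

54.6 mm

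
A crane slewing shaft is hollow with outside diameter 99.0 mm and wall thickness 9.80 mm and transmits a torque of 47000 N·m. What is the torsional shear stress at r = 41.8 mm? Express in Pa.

3.55e8 Pa

J = π(d_o⁴ − d_i⁴)/32 = π(0.0990⁴ − 0.0794⁴)/32 = 5.529×10^-6 m⁴.
Shear stress varies linearly with radius: τ = T·r/J = 47000 × 0.0418 / 5.529×10^-6 = 3.553×10^8 Pa.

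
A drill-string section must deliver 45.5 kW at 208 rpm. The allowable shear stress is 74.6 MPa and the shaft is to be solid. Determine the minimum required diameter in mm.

ω = 2π·208/60 = 21.78 rad/s, so T = P/ω = 45.5×10³ / 21.78 = 2089 N·m.
For a solid shaft τ_max = 16T/(πd³), so d = (16T/(π τ_allow))^(1/3) = (16·2089/(π·7.46×10^7))^(1/3) = 0.05225 m.

52.2 mm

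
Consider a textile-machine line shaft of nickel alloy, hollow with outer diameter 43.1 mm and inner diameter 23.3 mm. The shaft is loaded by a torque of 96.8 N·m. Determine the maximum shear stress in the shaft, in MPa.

6.73 MPa

J = π(d_o⁴ − d_i⁴)/32 = π(0.0431⁴ − 0.0233⁴)/32 = 3.098×10^-7 m⁴.
τ_max = T·r/J = 96.80 × 0.0215 / 3.098×10^-7 = 6.733×10^6 Pa.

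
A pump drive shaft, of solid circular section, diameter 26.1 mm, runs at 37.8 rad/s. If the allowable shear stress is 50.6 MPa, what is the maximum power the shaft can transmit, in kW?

J = πd⁴/32 = π(0.0261)⁴/32 = 4.556×10^-8 m⁴.
T_max = τ_allow·J/r = 5.06×10^7 × 4.556×10^-8 / 0.0131 = 176.6 N·m.
ω = 37.8 rad/s, so P_max = T_max·ω = 6677 W.

6.68 kW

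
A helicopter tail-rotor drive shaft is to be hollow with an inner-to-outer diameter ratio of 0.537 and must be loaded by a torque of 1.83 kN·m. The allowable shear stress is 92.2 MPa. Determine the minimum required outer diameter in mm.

For a hollow shaft with d_i/d_o = 0.537: τ_max = 16T/(π d_o³ (1−k⁴)), so d_o = [16T/(π τ_allow (1−k⁴))]^(1/3) = [16·1830/(π·9.22×10^7·0.9168)]^(1/3) = 0.04795 m.

48.0 mm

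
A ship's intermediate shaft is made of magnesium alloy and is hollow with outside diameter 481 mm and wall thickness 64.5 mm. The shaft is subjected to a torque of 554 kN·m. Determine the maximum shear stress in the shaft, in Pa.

3.55e7 Pa

J = π(d_o⁴ − d_i⁴)/32 = π(0.481⁴ − 0.352⁴)/32 = 3.748×10^-3 m⁴.
τ_max = T·r/J = 554000 × 0.240 / 3.748×10^-3 = 3.555×10^7 Pa.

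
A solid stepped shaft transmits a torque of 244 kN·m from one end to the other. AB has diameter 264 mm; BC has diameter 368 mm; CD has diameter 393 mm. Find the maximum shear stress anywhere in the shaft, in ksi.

Under the same torque, τ_max = 16T/(πd³) is largest where d is smallest — segment AB (d = 264 mm).
τ_max = 16·244000/(π·(0.264)³) = 6.754×10^7 Pa.

9.80 ksi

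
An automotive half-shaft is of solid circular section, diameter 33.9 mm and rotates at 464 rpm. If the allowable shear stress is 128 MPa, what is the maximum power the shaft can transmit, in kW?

J = πd⁴/32 = π(0.0339)⁴/32 = 1.297×10^-7 m⁴.
T_max = τ_allow·J/r = 1.28×10^8 × 1.297×10^-7 / 0.0169 = 979.1 N·m.
ω = 2π·464/60 = 48.59 rad/s, so P_max = T_max·ω = 4.758×10^4 W.

47.6 kW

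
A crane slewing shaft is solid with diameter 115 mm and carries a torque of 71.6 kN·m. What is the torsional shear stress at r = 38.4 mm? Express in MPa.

160 MPa

J = πd⁴/32 = π(0.115)⁴/32 = 1.717×10^-5 m⁴.
Shear stress varies linearly with radius: τ = T·r/J = 71600 × 0.0384 / 1.717×10^-5 = 1.601×10^8 Pa.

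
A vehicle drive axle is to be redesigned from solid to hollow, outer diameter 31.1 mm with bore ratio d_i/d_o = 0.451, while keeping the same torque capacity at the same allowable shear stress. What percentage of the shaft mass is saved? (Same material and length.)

Equal τ_max and T ⇒ the solid shaft needs d_s³ = d_o³(1−k⁴), so d_s = 31.1·(1−0.451⁴)^(1/3) = 30.67 mm.
Area ratio A_h/A_s = d_o²(1−k²)/d_s² = (1−k²)/(1−k⁴)^(2/3) = 0.8194.
Mass saving = 1 − 0.8194 = 18.1 %.

18.1 %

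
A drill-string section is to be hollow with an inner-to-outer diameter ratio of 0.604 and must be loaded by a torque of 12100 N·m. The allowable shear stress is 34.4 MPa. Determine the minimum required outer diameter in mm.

127 mm

For a hollow shaft with d_i/d_o = 0.604: τ_max = 16T/(π d_o³ (1−k⁴)), so d_o = [16T/(π τ_allow (1−k⁴))]^(1/3) = [16·12100/(π·3.44×10^7·0.8669)]^(1/3) = 0.1274 m.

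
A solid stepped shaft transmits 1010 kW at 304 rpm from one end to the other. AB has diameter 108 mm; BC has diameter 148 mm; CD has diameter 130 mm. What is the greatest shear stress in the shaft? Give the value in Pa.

1.28e8 Pa

ω = 2π·304/60 = 31.83 rad/s, so T = P/ω = 1010×10³ / 31.83 = 31730 N·m.
Under the same torque, τ_max = 16T/(πd³) is largest where d is smallest — segment AB (d = 108 mm).
τ_max = 16·31730/(π·(0.108)³) = 1.283×10^8 Pa.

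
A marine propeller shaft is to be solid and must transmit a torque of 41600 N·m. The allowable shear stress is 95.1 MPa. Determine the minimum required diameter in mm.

131 mm

For a solid shaft τ_max = 16T/(πd³), so d = (16T/(π τ_allow))^(1/3) = (16·41600/(π·9.51×10^7))^(1/3) = 0.1306 m.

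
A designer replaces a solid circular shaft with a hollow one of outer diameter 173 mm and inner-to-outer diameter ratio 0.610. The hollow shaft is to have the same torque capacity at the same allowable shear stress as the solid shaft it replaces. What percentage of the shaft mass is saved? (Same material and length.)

Equal τ_max and T ⇒ the solid shaft needs d_s³ = d_o³(1−k⁴), so d_s = 173·(1−0.610⁴)^(1/3) = 164.6 mm.
Area ratio A_h/A_s = d_o²(1−k²)/d_s² = (1−k²)/(1−k⁴)^(2/3) = 0.6935.
Mass saving = 1 − 0.6935 = 30.7 %.

30.7 %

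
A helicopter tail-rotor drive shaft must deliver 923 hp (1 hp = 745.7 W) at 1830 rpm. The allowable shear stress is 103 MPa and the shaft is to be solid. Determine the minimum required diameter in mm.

56.2 mm

ω = 2π·1830/60 = 191.6 rad/s, so T = P/ω = 923×745.7 / 191.6 = 3592 N·m.
For a solid shaft τ_max = 16T/(πd³), so d = (16T/(π τ_allow))^(1/3) = (16·3592/(π·1.03×10^8))^(1/3) = 0.05621 m.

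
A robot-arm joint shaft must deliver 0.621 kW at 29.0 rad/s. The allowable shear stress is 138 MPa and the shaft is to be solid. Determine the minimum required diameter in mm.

ω = 29.0 rad/s, so T = P/ω = 0.621×10³ / 29.00 = 21.41 N·m.
For a solid shaft τ_max = 16T/(πd³), so d = (16T/(π τ_allow))^(1/3) = (16·21.41/(π·1.38×10^8))^(1/3) = 0.009245 m.

9.25 mm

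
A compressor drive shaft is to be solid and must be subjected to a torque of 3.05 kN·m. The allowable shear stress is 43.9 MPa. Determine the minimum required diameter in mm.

For a solid shaft τ_max = 16T/(πd³), so d = (16T/(π τ_allow))^(1/3) = (16·3050/(π·4.39×10^7))^(1/3) = 0.07073 m.

70.7 mm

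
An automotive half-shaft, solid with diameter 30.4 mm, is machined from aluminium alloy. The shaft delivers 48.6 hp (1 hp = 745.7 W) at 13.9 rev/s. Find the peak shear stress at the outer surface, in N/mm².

75.2 N/mm²

ω = 2π·13.9 = 87.34 rad/s, so T = P/ω = 48.6×745.7 / 87.34 = 415.0 N·m.
J = πd⁴/32 = π(0.0304)⁴/32 = 8.385×10^-8 m⁴.
τ_max = T·r/J = 415.0 × 0.0152 / 8.385×10^-8 = 7.522×10^7 Pa.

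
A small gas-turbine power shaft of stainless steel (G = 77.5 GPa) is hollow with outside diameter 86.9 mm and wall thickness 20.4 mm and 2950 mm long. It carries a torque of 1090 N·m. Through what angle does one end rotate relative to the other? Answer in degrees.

J = π(d_o⁴ − d_i⁴)/32 = π(0.0869⁴ − 0.0461⁴)/32 = 5.155×10^-6 m⁴.
θ = T·L/(G·J) = 1090 × 2.95 / (77.5×10⁹ × 5.155×10^-6) = 8.048×10^-3 rad.

0.461°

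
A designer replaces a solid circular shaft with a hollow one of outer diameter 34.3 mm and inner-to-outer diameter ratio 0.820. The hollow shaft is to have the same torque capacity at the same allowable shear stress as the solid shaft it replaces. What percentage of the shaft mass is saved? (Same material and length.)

51.1 %

Equal τ_max and T ⇒ the solid shaft needs d_s³ = d_o³(1−k⁴), so d_s = 34.3·(1−0.820⁴)^(1/3) = 28.07 mm.
Area ratio A_h/A_s = d_o²(1−k²)/d_s² = (1−k²)/(1−k⁴)^(2/3) = 0.4893.
Mass saving = 1 − 0.4893 = 51.1 %.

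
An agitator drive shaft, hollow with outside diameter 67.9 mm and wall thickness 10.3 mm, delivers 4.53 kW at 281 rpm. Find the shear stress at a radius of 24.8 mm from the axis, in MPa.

2.39 MPa

ω = 2π·281/60 = 29.43 rad/s, so T = P/ω = 4.53×10³ / 29.43 = 153.9 N·m.
J = π(d_o⁴ − d_i⁴)/32 = π(0.0679⁴ − 0.0473⁴)/32 = 1.595×10^-6 m⁴.
Shear stress varies linearly with radius: τ = T·r/J = 153.9 × 0.0248 / 1.595×10^-6 = 2.393×10^6 Pa.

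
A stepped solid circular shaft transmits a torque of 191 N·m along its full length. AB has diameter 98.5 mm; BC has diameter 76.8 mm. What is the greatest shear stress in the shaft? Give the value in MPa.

Under the same torque, τ_max = 16T/(πd³) is largest where d is smallest — segment BC (d = 76.8 mm).
τ_max = 16·191.0/(π·(0.0768)³) = 2.147×10^6 Pa.

2.15 MPa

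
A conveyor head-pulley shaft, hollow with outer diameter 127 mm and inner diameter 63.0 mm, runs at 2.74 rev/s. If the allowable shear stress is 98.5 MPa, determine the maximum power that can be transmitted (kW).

J = π(d_o⁴ − d_i⁴)/32 = π(0.127⁴ − 0.0630⁴)/32 = 2.399×10^-5 m⁴.
T_max = τ_allow·J/r = 9.85×10^7 × 2.399×10^-5 / 0.0635 = 37220 N·m.
ω = 2π·2.74 = 17.22 rad/s, so P_max = T_max·ω = 6.407×10^5 W.

641 kW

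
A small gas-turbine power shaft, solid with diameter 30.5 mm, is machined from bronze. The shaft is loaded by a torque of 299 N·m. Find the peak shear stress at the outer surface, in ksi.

J = πd⁴/32 = π(0.0305)⁴/32 = 8.496×10^-8 m⁴.
τ_max = T·r/J = 299.0 × 0.0152 / 8.496×10^-8 = 5.367×10^7 Pa.

7.78 ksi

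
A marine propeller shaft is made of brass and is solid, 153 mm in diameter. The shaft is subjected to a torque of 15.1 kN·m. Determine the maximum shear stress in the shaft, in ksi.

3.11 ksi

J = πd⁴/32 = π(0.153)⁴/32 = 5.380×10^-5 m⁴.
τ_max = T·r/J = 15100 × 0.0765 / 5.380×10^-5 = 2.147×10^7 Pa.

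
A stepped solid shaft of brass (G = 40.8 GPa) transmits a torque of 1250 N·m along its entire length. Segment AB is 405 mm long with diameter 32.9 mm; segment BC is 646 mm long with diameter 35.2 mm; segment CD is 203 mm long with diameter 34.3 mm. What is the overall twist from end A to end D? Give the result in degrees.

16.3°

J_AB = π(0.0329)⁴/32 = 1.15×10^-7 m⁴; J_BC = π(0.0352)⁴/32 = 1.51×10^-7 m⁴; J_CD = π(0.0343)⁴/32 = 1.36×10^-7 m⁴.
θ = (T/G)·Σ L_i/J_i = (1250/40.8×10⁹)·(0.405/1.15×10^-7 + 0.646/1.51×10^-7 + 0.203/1.36×10^-7) = 0.2850 rad.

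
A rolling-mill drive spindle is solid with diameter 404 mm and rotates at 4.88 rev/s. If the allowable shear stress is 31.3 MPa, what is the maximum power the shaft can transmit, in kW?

J = πd⁴/32 = π(0.404)⁴/32 = 2.615×10^-3 m⁴.
T_max = τ_allow·J/r = 3.13×10^7 × 2.615×10^-3 / 0.202 = 405200 N·m.
ω = 2π·4.88 = 30.66 rad/s, so P_max = T_max·ω = 1.243×10^7 W.

12400 kW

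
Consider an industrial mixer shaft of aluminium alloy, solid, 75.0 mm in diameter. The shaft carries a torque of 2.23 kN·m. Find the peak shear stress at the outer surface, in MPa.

26.9 MPa

J = πd⁴/32 = π(0.0750)⁴/32 = 3.106×10^-6 m⁴.
τ_max = T·r/J = 2230 × 0.0375 / 3.106×10^-6 = 2.692×10^7 Pa.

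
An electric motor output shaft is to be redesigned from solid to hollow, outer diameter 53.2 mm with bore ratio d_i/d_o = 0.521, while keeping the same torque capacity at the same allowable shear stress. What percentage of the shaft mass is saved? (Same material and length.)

Equal τ_max and T ⇒ the solid shaft needs d_s³ = d_o³(1−k⁴), so d_s = 53.2·(1−0.521⁴)^(1/3) = 51.86 mm.
Area ratio A_h/A_s = d_o²(1−k²)/d_s² = (1−k²)/(1−k⁴)^(2/3) = 0.7667.
Mass saving = 1 − 0.7667 = 23.3 %.

23.3 %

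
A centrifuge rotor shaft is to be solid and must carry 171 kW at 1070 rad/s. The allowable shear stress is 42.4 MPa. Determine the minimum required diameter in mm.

ω = 1070 rad/s, so T = P/ω = 171×10³ / 1070 = 159.8 N·m.
For a solid shaft τ_max = 16T/(πd³), so d = (16T/(π τ_allow))^(1/3) = (16·159.8/(π·4.24×10^7))^(1/3) = 0.02678 m.

26.8 mm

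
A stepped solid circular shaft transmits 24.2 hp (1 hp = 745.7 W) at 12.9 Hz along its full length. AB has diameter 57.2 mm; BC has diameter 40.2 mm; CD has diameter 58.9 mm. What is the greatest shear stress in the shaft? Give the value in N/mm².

ω = 2π·12.9 = 81.05 rad/s, so T = P/ω = 24.2×745.7 / 81.05 = 222.6 N·m.
Under the same torque, τ_max = 16T/(πd³) is largest where d is smallest — segment BC (d = 40.2 mm).
τ_max = 16·222.6/(π·(0.0402)³) = 1.745×10^7 Pa.

17.5 N/mm²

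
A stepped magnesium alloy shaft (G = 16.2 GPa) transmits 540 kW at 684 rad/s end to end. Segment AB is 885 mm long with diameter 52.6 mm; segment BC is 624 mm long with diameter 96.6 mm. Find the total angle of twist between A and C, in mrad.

60.9 mrad

ω = 684 rad/s, so T = P/ω = 540×10³ / 684.0 = 789.5 N·m.
J_AB = π(0.0526)⁴/32 = 7.52×10^-7 m⁴; J_BC = π(0.0966)⁴/32 = 8.55×10^-6 m⁴.
θ = (T/G)·Σ L_i/J_i = (789.5/16.2×10⁹)·(0.885/7.52×10^-7 + 0.624/8.55×10^-6) = 0.06095 rad.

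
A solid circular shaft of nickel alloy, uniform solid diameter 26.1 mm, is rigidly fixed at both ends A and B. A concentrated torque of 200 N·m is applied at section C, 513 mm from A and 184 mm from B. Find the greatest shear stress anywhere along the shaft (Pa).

4.22e7 Pa

With uniform GJ and both ends fixed, compatibility θ_AC = θ_CB gives T_A·a = T_B·b, together with T_A + T_B = T₀.
T_A = T₀·b/(a+b) = 200.0·184/697.0 = 52.80 N·m; T_B = 147.2 N·m.
τ in each portion: τ_AC = 1.51×10^7 Pa, τ_CB = 4.22×10^7 Pa; maximum is in CB.
τ_max = T_CB·r/J = 147.2·0.0131/4.56×10^-8 = 4.217×10^7 Pa.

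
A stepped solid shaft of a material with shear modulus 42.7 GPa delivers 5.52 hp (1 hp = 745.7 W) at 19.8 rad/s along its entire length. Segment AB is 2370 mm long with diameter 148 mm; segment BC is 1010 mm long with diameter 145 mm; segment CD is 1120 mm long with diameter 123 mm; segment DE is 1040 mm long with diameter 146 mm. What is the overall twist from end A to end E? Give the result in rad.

7.14e-4 rad

ω = 19.8 rad/s, so T = P/ω = 5.52×745.7 / 19.80 = 207.9 N·m.
J_AB = π(0.148)⁴/32 = 4.71×10^-5 m⁴; J_BC = π(0.145)⁴/32 = 4.34×10^-5 m⁴; J_CD = π(0.123)⁴/32 = 2.25×10^-5 m⁴; J_DE = π(0.146)⁴/32 = 4.46×10^-5 m⁴.
θ = (T/G)·Σ L_i/J_i = (207.9/42.7×10⁹)·(2.37/4.71×10^-5 + 1.01/4.34×10^-5 + 1.12/2.25×10^-5 + 1.04/4.46×10^-5) = 7.145×10^-4 rad.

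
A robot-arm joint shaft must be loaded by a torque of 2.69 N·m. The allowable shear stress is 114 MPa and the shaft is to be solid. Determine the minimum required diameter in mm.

For a solid shaft τ_max = 16T/(πd³), so d = (16T/(π τ_allow))^(1/3) = (16·2.690/(π·1.14×10^8))^(1/3) = 0.004935 m.

4.93 mm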